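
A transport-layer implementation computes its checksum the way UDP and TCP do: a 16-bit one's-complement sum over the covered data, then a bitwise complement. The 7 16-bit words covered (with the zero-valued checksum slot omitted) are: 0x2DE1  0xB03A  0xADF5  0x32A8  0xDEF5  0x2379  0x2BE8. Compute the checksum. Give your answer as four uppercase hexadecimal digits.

12EF

One's-complement addition (fold any carry out of bit 15 back into bit 0):
  0x2DE1 + 0xB03A = 0x0DE1B
  0xDE1B + 0xADF5 = 0x18C10 → wrap carry → 0x8C11
  0x8C11 + 0x32A8 = 0x0BEB9
  0xBEB9 + 0xDEF5 = 0x19DAE → wrap carry → 0x9DAF
  0x9DAF + 0x2379 = 0x0C128
  0xC128 + 0x2BE8 = 0x0ED10
One's-complement sum = 0xED10.
Checksum = ~0xED10 & 0xFFFF = 0x12EF.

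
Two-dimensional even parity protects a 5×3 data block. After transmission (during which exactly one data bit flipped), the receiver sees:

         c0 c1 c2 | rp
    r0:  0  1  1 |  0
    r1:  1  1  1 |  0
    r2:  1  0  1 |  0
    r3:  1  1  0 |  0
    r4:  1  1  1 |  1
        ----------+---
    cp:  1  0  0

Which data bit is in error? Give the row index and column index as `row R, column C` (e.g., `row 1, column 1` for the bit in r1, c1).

Recompute each row's even parity and compare to rp:
  r0: data parity 0, sent rp 0 → ok
  r1: data parity 1, sent rp 0 → mismatch
  r2: data parity 0, sent rp 0 → ok
  r3: data parity 0, sent rp 0 → ok
  r4: data parity 1, sent rp 1 → ok
Recompute each column's even parity and compare to cp:
  c0: data parity 0, sent cp 1 → mismatch
  c1: data parity 0, sent cp 0 → ok
  c2: data parity 0, sent cp 0 → ok
Exactly one row (r1) and one column (c0) fail → the flipped bit is at their intersection.

row 1, column 0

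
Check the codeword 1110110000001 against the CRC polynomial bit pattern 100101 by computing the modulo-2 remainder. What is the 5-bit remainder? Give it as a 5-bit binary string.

Modulo-2 division of 1110110000001 by 100101:
  pos 0: 111011 XOR 100101 = 011110
  pos 1: 111100 XOR 100101 = 011001
  pos 2: 110010 XOR 100101 = 010111
  pos 3: 101110 XOR 100101 = 001011
  pos 5: 101100 XOR 100101 = 001001
  pos 7: 100101 XOR 100101 = 000000
Remainder = 00000 (zero — the frame passes the CRC check).

00000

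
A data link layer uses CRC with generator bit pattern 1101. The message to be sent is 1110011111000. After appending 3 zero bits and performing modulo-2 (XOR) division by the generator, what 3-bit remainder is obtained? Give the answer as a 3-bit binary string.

001

Append 3 zeros: 1110011111000000. Divide by 1101 (XOR where the leading bit is 1):
  pos 0: 1110 XOR 1101 = 0011
  pos 2: 1101 XOR 1101 = 0000
  pos 6: 1111 XOR 1101 = 0010
  pos 8: 1000 XOR 1101 = 0101
  pos 9: 1010 XOR 1101 = 0111
  pos 10: 1110 XOR 1101 = 0011
  pos 12: 1100 XOR 1101 = 0001
Remainder (last 3 bits) = 001. This is the CRC / FCS.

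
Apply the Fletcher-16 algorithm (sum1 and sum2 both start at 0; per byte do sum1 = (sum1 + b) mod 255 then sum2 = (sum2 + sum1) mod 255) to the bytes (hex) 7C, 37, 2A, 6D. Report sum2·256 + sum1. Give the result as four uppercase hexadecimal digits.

594B

Running sums (mod 255):
  after byte 0 (7C): sum1=124, sum2=124
  after byte 1 (37): sum1=179, sum2=48
  after byte 2 (2A): sum1=221, sum2=14
  after byte 3 (6D): sum1=75, sum2=89
Checksum = sum2·256 + sum1 = 89·256 + 75 = 22859 = 0x594B.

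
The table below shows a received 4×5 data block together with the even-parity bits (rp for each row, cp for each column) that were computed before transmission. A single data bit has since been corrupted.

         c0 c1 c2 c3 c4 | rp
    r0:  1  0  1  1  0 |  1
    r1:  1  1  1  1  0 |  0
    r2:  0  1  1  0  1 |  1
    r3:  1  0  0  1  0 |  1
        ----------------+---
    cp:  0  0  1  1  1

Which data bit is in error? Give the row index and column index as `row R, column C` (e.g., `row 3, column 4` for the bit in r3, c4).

row 3, column 0

Recompute each row's even parity and compare to rp:
  r0: data parity 1, sent rp 1 → ok
  r1: data parity 0, sent rp 0 → ok
  r2: data parity 1, sent rp 1 → ok
  r3: data parity 0, sent rp 1 → mismatch
Recompute each column's even parity and compare to cp:
  c0: data parity 1, sent cp 0 → mismatch
  c1: data parity 0, sent cp 0 → ok
  c2: data parity 1, sent cp 1 → ok
  c3: data parity 1, sent cp 1 → ok
  c4: data parity 1, sent cp 1 → ok
Exactly one row (r3) and one column (c0) fail → the flipped bit is at their intersection.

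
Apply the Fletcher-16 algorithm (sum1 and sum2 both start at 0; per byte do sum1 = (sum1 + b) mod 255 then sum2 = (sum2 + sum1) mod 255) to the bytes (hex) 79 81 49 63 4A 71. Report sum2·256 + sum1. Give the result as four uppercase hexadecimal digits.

Running sums (mod 255):
  after byte 0 (79): sum1=121, sum2=121
  after byte 1 (81): sum1=250, sum2=116
  after byte 2 (49): sum1=68, sum2=184
  after byte 3 (63): sum1=167, sum2=96
  after byte 4 (4A): sum1=241, sum2=82
  after byte 5 (71): sum1=99, sum2=181
Checksum = sum2·256 + sum1 = 181·256 + 99 = 46435 = 0xB563.

B563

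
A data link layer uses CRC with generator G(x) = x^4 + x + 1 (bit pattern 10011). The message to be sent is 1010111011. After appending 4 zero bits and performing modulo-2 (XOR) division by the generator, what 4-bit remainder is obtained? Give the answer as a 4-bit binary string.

Append 4 zeros: 10101110110000. Divide by 10011 (XOR where the leading bit is 1):
  pos 0: 10101 XOR 10011 = 00110
  pos 2: 11011 XOR 10011 = 01000
  pos 3: 10000 XOR 10011 = 00011
  pos 6: 11110 XOR 10011 = 01101
  pos 7: 11010 XOR 10011 = 01001
  pos 8: 10010 XOR 10011 = 00001
Remainder (last 4 bits) = 0010. This is the CRC / FCS.

0010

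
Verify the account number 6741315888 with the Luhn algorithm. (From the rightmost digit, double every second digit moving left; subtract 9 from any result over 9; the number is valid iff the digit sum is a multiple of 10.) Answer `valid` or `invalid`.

valid

From the right, keep odd positions and double even positions (subtract 9 from any doubled value over 9):
  doubled (positions 2,4,...): 7 1 6 8 3 → sum 25
  kept (positions 1,3,...): 8 8 1 1 7 → sum 25
Total = 50.
50 mod 10 = 0, so the number is valid.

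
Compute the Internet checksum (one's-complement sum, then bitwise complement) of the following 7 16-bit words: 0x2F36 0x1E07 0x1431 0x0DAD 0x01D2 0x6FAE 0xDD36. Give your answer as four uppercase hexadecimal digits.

One's-complement addition (fold any carry out of bit 15 back into bit 0):
  0x2F36 + 0x1E07 = 0x04D3D
  0x4D3D + 0x1431 = 0x0616E
  0x616E + 0x0DAD = 0x06F1B
  0x6F1B + 0x01D2 = 0x070ED
  0x70ED + 0x6FAE = 0x0E09B
  0xE09B + 0xDD36 = 0x1BDD1 → wrap carry → 0xBDD2
One's-complement sum = 0xBDD2.
Checksum = ~0xBDD2 & 0xFFFF = 0x422D.

422D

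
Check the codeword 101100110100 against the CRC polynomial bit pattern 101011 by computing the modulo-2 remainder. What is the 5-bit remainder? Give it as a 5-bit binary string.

00000

Modulo-2 division of 101100110100 by 101011:
  pos 0: 101100 XOR 101011 = 000111
  pos 3: 111110 XOR 101011 = 010101
  pos 4: 101011 XOR 101011 = 000000
Remainder = 00000 (zero — the frame passes the CRC check).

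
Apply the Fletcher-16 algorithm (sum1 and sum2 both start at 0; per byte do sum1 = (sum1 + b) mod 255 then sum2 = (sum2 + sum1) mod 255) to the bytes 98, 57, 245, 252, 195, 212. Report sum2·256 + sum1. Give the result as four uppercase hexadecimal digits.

9727

Running sums (mod 255):
  after byte 0 (98): sum1=98, sum2=98
  after byte 1 (57): sum1=155, sum2=253
  after byte 2 (245): sum1=145, sum2=143
  after byte 3 (252): sum1=142, sum2=30
  after byte 4 (195): sum1=82, sum2=112
  after byte 5 (212): sum1=39, sum2=151
Checksum = sum2·256 + sum1 = 151·256 + 39 = 38695 = 0x9727.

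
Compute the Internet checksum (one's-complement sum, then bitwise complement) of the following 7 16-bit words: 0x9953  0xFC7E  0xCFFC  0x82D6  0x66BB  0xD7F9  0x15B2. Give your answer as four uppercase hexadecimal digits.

One's-complement addition (fold any carry out of bit 15 back into bit 0):
  0x9953 + 0xFC7E = 0x195D1 → wrap carry → 0x95D2
  0x95D2 + 0xCFFC = 0x165CE → wrap carry → 0x65CF
  0x65CF + 0x82D6 = 0x0E8A5
  0xE8A5 + 0x66BB = 0x14F60 → wrap carry → 0x4F61
  0x4F61 + 0xD7F9 = 0x1275A → wrap carry → 0x275B
  0x275B + 0x15B2 = 0x03D0D
One's-complement sum = 0x3D0D.
Checksum = ~0x3D0D & 0xFFFF = 0xC2F2.

C2F2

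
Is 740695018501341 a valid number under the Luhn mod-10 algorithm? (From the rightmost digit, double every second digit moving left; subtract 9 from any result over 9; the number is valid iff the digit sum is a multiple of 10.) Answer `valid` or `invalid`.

invalid

From the right, keep odd positions and double even positions (subtract 9 from any doubled value over 9):
  doubled (positions 2,4,...): 8 2 1 2 1 3 8 → sum 25
  kept (positions 1,3,...): 1 3 0 8 0 9 0 7 → sum 28
Total = 53.
53 mod 10 = 3, so the number is invalid.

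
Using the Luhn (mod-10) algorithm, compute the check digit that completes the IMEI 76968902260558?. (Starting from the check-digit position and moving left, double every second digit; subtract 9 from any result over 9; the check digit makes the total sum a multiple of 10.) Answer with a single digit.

9

Partial digits right→left: 8 5 5 0 6 2 2 0 9 8 6 9 6 7
Double every second digit counting from the check-digit position (so the 1st, 3rd, 5th, ... of the partial from the right).
  doubled (with −9 where >9): 7 1 3 4 9 3 3 → sum 30
  kept as-is: 5 0 2 0 8 9 7 → sum 31
Total = 30 + 31 = 61.
Check digit = (10 − (61 mod 10)) mod 10 = 9.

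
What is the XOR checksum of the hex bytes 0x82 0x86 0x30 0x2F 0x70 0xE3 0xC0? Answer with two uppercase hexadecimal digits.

48

XOR the bytes together:
  start with 0x82
  0x82 ⊕ 0x86 = 0x04
  0x04 ⊕ 0x30 = 0x34
  0x34 ⊕ 0x2F = 0x1B
  0x1B ⊕ 0x70 = 0x6B
  0x6B ⊕ 0xE3 = 0x88
  0x88 ⊕ 0xC0 = 0x48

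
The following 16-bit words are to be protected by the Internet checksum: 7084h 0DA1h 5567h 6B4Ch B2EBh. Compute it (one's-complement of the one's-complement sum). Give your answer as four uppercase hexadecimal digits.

0E3B

One's-complement addition (fold any carry out of bit 15 back into bit 0):
  0x7084 + 0x0DA1 = 0x07E25
  0x7E25 + 0x5567 = 0x0D38C
  0xD38C + 0x6B4C = 0x13ED8 → wrap carry → 0x3ED9
  0x3ED9 + 0xB2EB = 0x0F1C4
One's-complement sum = 0xF1C4.
Checksum = ~0xF1C4 & 0xFFFF = 0x0E3B.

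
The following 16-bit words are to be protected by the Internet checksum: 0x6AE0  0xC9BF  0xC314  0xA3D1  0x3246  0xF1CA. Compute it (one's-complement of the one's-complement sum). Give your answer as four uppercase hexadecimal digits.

One's-complement addition (fold any carry out of bit 15 back into bit 0):
  0x6AE0 + 0xC9BF = 0x1349F → wrap carry → 0x34A0
  0x34A0 + 0xC314 = 0x0F7B4
  0xF7B4 + 0xA3D1 = 0x19B85 → wrap carry → 0x9B86
  0x9B86 + 0x3246 = 0x0CDCC
  0xCDCC + 0xF1CA = 0x1BF96 → wrap carry → 0xBF97
One's-complement sum = 0xBF97.
Checksum = ~0xBF97 & 0xFFFF = 0x4068.

4068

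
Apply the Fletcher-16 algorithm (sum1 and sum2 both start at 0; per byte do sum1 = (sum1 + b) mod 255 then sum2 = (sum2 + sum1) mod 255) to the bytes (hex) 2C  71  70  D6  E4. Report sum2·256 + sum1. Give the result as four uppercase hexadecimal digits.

86C9

Running sums (mod 255):
  after byte 0 (2C): sum1=44, sum2=44
  after byte 1 (71): sum1=157, sum2=201
  after byte 2 (70): sum1=14, sum2=215
  after byte 3 (D6): sum1=228, sum2=188
  after byte 4 (E4): sum1=201, sum2=134
Checksum = sum2·256 + sum1 = 134·256 + 201 = 34505 = 0x86C9.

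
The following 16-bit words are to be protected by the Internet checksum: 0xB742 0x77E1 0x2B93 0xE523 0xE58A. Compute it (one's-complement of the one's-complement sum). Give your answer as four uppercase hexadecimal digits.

DA99

One's-complement addition (fold any carry out of bit 15 back into bit 0):
  0xB742 + 0x77E1 = 0x12F23 → wrap carry → 0x2F24
  0x2F24 + 0x2B93 = 0x05AB7
  0x5AB7 + 0xE523 = 0x13FDA → wrap carry → 0x3FDB
  0x3FDB + 0xE58A = 0x12565 → wrap carry → 0x2566
One's-complement sum = 0x2566.
Checksum = ~0x2566 & 0xFFFF = 0xDA99.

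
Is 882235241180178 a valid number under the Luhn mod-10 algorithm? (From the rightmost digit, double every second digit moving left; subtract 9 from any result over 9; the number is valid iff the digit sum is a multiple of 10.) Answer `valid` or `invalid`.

valid

From the right, keep odd positions and double even positions (subtract 9 from any doubled value over 9):
  doubled (positions 2,4,...): 5 0 2 8 1 4 7 → sum 27
  kept (positions 1,3,...): 8 1 8 1 2 3 2 8 → sum 33
Total = 60.
60 mod 10 = 0, so the number is valid.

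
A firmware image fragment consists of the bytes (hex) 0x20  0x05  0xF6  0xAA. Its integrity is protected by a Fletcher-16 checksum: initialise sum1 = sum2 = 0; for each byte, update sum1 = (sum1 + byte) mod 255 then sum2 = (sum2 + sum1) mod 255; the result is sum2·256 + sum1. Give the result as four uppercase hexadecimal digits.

28C6

Running sums (mod 255):
  after byte 0 (0x20): sum1=32, sum2=32
  after byte 1 (0x05): sum1=37, sum2=69
  after byte 2 (0xF6): sum1=28, sum2=97
  after byte 3 (0xAA): sum1=198, sum2=40
Checksum = sum2·256 + sum1 = 40·256 + 198 = 10438 = 0x28C6.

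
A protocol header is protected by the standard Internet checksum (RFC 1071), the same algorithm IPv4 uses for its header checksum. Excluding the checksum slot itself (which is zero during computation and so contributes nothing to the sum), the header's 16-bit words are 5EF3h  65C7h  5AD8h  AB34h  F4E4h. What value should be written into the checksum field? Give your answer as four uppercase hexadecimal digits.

One's-complement addition (fold any carry out of bit 15 back into bit 0):
  0x5EF3 + 0x65C7 = 0x0C4BA
  0xC4BA + 0x5AD8 = 0x11F92 → wrap carry → 0x1F93
  0x1F93 + 0xAB34 = 0x0CAC7
  0xCAC7 + 0xF4E4 = 0x1BFAB → wrap carry → 0xBFAC
One's-complement sum = 0xBFAC.
Checksum = ~0xBFAC & 0xFFFF = 0x4053.

4053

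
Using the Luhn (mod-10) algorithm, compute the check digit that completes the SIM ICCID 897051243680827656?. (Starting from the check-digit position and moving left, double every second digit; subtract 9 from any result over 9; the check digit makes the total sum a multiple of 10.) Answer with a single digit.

Partial digits right→left: 6 5 6 7 2 8 0 8 6 3 4 2 1 5 0 7 9 8
Double every second digit counting from the check-digit position (so the 1st, 3rd, 5th, ... of the partial from the right).
  doubled (with −9 where >9): 3 3 4 0 3 8 2 0 9 → sum 32
  kept as-is: 5 7 8 8 3 2 5 7 8 → sum 53
Total = 32 + 53 = 85.
Check digit = (10 − (85 mod 10)) mod 10 = 5.

5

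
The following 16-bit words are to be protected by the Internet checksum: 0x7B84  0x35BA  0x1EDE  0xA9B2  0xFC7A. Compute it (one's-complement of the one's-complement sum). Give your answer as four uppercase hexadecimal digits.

89B5

One's-complement addition (fold any carry out of bit 15 back into bit 0):
  0x7B84 + 0x35BA = 0x0B13E
  0xB13E + 0x1EDE = 0x0D01C
  0xD01C + 0xA9B2 = 0x179CE → wrap carry → 0x79CF
  0x79CF + 0xFC7A = 0x17649 → wrap carry → 0x764A
One's-complement sum = 0x764A.
Checksum = ~0x764A & 0xFFFF = 0x89B5.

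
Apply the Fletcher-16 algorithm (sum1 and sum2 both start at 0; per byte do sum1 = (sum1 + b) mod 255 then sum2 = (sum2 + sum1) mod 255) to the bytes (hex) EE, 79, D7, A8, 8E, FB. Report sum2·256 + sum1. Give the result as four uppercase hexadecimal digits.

Running sums (mod 255):
  after byte 0 (EE): sum1=238, sum2=238
  after byte 1 (79): sum1=104, sum2=87
  after byte 2 (D7): sum1=64, sum2=151
  after byte 3 (A8): sum1=232, sum2=128
  after byte 4 (8E): sum1=119, sum2=247
  after byte 5 (FB): sum1=115, sum2=107
Checksum = sum2·256 + sum1 = 107·256 + 115 = 27507 = 0x6B73.

6B73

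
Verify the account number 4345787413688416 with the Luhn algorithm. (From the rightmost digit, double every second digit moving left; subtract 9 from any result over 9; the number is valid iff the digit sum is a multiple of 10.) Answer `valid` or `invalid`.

invalid

From the right, keep odd positions and double even positions (subtract 9 from any doubled value over 9):
  doubled (positions 2,4,...): 2 7 3 2 5 5 8 8 → sum 40
  kept (positions 1,3,...): 6 4 8 3 4 8 5 3 → sum 41
Total = 81.
81 mod 10 = 1, so the number is invalid.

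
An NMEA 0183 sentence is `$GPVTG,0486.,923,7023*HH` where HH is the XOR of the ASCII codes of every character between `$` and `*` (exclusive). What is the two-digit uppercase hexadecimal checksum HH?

XOR the ASCII codes of the payload characters:
  'G' = 0x47 → acc = 0x47
  'P' = 0x50 → acc = 0x17
  'V' = 0x56 → acc = 0x41
  'T' = 0x54 → acc = 0x15
  'G' = 0x47 → acc = 0x52
  ',' = 0x2C → acc = 0x7E
  '0' = 0x30 → acc = 0x4E
  '4' = 0x34 → acc = 0x7A
  '8' = 0x38 → acc = 0x42
  '6' = 0x36 → acc = 0x74
  '.' = 0x2E → acc = 0x5A
  ',' = 0x2C → acc = 0x76
  '9' = 0x39 → acc = 0x4F
  '2' = 0x32 → acc = 0x7D
  '3' = 0x33 → acc = 0x4E
  ',' = 0x2C → acc = 0x62
  '7' = 0x37 → acc = 0x55
  '0' = 0x30 → acc = 0x65
  '2' = 0x32 → acc = 0x57
  '3' = 0x33 → acc = 0x64
Checksum = 0x64.

64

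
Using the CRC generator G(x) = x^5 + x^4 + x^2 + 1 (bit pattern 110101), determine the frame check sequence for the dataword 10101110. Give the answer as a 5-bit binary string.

Append 5 zeros: 1010111000000. Divide by 110101 (XOR where the leading bit is 1):
  pos 0: 101011 XOR 110101 = 011110
  pos 1: 111101 XOR 110101 = 001000
  pos 3: 100000 XOR 110101 = 010101
  pos 4: 101010 XOR 110101 = 011111
  pos 5: 111110 XOR 110101 = 001011
  pos 7: 101100 XOR 110101 = 011001
Remainder (last 5 bits) = 11001. This is the CRC / FCS.

11001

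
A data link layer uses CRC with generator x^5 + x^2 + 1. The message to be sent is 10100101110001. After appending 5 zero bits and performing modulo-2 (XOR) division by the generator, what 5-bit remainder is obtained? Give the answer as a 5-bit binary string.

Append 5 zeros: 1010010111000100000. Divide by 100101 (XOR where the leading bit is 1):
  pos 0: 101001 XOR 100101 = 001100
  pos 2: 110001 XOR 100101 = 010100
  pos 3: 101001 XOR 100101 = 001100
  pos 5: 110010 XOR 100101 = 010111
  pos 6: 101110 XOR 100101 = 001011
  pos 8: 101101 XOR 100101 = 001000
  pos 10: 100000 XOR 100101 = 000101
  pos 13: 101000 XOR 100101 = 001101
Remainder (last 5 bits) = 01101. This is the CRC / FCS.

01101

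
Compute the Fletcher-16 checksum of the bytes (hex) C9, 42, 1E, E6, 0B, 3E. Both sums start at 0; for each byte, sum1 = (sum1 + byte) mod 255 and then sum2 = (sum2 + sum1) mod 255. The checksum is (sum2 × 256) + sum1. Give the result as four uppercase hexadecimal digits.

Running sums (mod 255):
  after byte 0 (C9): sum1=201, sum2=201
  after byte 1 (42): sum1=12, sum2=213
  after byte 2 (1E): sum1=42, sum2=0
  after byte 3 (E6): sum1=17, sum2=17
  after byte 4 (0B): sum1=28, sum2=45
  after byte 5 (3E): sum1=90, sum2=135
Checksum = sum2·256 + sum1 = 135·256 + 90 = 34650 = 0x875A.

875A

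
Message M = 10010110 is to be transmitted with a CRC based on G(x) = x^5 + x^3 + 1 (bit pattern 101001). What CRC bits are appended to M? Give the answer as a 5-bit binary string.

11100

Append 5 zeros: 1001011000000. Divide by 101001 (XOR where the leading bit is 1):
  pos 0: 100101 XOR 101001 = 001100
  pos 2: 110010 XOR 101001 = 011011
  pos 3: 110110 XOR 101001 = 011111
  pos 4: 111110 XOR 101001 = 010111
  pos 5: 101110 XOR 101001 = 000111
Remainder (last 5 bits) = 11100. This is the CRC / FCS.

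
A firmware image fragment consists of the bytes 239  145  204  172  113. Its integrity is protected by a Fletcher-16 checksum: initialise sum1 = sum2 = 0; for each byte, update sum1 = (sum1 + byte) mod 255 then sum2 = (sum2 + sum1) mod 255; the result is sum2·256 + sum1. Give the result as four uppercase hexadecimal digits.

276C

Running sums (mod 255):
  after byte 0 (239): sum1=239, sum2=239
  after byte 1 (145): sum1=129, sum2=113
  after byte 2 (204): sum1=78, sum2=191
  after byte 3 (172): sum1=250, sum2=186
  after byte 4 (113): sum1=108, sum2=39
Checksum = sum2·256 + sum1 = 39·256 + 108 = 10092 = 0x276C.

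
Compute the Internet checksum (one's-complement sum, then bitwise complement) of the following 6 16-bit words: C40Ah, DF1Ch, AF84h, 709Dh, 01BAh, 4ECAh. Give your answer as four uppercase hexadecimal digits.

One's-complement addition (fold any carry out of bit 15 back into bit 0):
  0xC40A + 0xDF1C = 0x1A326 → wrap carry → 0xA327
  0xA327 + 0xAF84 = 0x152AB → wrap carry → 0x52AC
  0x52AC + 0x709D = 0x0C349
  0xC349 + 0x01BA = 0x0C503
  0xC503 + 0x4ECA = 0x113CD → wrap carry → 0x13CE
One's-complement sum = 0x13CE.
Checksum = ~0x13CE & 0xFFFF = 0xEC31.

EC31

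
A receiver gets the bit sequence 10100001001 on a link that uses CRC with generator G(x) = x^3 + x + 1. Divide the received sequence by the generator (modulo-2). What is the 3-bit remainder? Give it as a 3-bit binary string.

Modulo-2 division of 10100001001 by 1011:
  pos 0: 1010 XOR 1011 = 0001
  pos 3: 1000 XOR 1011 = 0011
  pos 5: 1110 XOR 1011 = 0101
  pos 6: 1010 XOR 1011 = 0001
Remainder = 011 (nonzero — an error is detected).

011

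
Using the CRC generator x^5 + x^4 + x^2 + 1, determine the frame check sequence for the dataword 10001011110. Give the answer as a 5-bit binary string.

Append 5 zeros: 1000101111000000. Divide by 110101 (XOR where the leading bit is 1):
  pos 0: 100010 XOR 110101 = 010111
  pos 1: 101111 XOR 110101 = 011010
  pos 2: 110101 XOR 110101 = 000000
  pos 8: 110000 XOR 110101 = 000101
Remainder (last 5 bits) = 10100. This is the CRC / FCS.

10100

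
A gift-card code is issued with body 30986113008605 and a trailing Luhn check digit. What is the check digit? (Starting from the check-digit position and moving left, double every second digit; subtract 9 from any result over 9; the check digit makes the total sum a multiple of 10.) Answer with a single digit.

4

Partial digits right→left: 5 0 6 8 0 0 3 1 1 6 8 9 0 3
Double every second digit counting from the check-digit position (so the 1st, 3rd, 5th, ... of the partial from the right).
  doubled (with −9 where >9): 1 3 0 6 2 7 0 → sum 19
  kept as-is: 0 8 0 1 6 9 3 → sum 27
Total = 19 + 27 = 46.
Check digit = (10 − (46 mod 10)) mod 10 = 4.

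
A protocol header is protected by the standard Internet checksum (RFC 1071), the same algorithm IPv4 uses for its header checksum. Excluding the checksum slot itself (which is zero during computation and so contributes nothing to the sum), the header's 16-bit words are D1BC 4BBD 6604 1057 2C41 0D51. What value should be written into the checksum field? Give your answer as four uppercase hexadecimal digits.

3298

One's-complement addition (fold any carry out of bit 15 back into bit 0):
  0xD1BC + 0x4BBD = 0x11D79 → wrap carry → 0x1D7A
  0x1D7A + 0x6604 = 0x0837E
  0x837E + 0x1057 = 0x093D5
  0x93D5 + 0x2C41 = 0x0C016
  0xC016 + 0x0D51 = 0x0CD67
One's-complement sum = 0xCD67.
Checksum = ~0xCD67 & 0xFFFF = 0x3298.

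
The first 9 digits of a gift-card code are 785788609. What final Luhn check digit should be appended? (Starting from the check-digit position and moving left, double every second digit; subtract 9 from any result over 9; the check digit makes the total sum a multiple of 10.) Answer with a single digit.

2

Partial digits right→left: 9 0 6 8 8 7 5 8 7
Double every second digit counting from the check-digit position (so the 1st, 3rd, 5th, ... of the partial from the right).
  doubled (with −9 where >9): 9 3 7 1 5 → sum 25
  kept as-is: 0 8 7 8 → sum 23
Total = 25 + 23 = 48.
Check digit = (10 − (48 mod 10)) mod 10 = 2.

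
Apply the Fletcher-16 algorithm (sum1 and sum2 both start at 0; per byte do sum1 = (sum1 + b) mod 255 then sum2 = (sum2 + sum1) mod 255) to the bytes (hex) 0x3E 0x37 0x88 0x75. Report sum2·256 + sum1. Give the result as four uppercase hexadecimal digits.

2573

Running sums (mod 255):
  after byte 0 (0x3E): sum1=62, sum2=62
  after byte 1 (0x37): sum1=117, sum2=179
  after byte 2 (0x88): sum1=253, sum2=177
  after byte 3 (0x75): sum1=115, sum2=37
Checksum = sum2·256 + sum1 = 37·256 + 115 = 9587 = 0x2573.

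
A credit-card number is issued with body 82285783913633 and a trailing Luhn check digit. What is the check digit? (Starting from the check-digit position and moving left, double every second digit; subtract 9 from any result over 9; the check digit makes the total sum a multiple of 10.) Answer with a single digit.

9

Partial digits right→left: 3 3 6 3 1 9 3 8 7 5 8 2 2 8
Double every second digit counting from the check-digit position (so the 1st, 3rd, 5th, ... of the partial from the right).
  doubled (with −9 where >9): 6 3 2 6 5 7 4 → sum 33
  kept as-is: 3 3 9 8 5 2 8 → sum 38
Total = 33 + 38 = 71.
Check digit = (10 − (71 mod 10)) mod 10 = 9.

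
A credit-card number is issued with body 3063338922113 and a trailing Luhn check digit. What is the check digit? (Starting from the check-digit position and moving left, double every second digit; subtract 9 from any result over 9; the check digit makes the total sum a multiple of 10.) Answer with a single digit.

Partial digits right→left: 3 1 1 2 2 9 8 3 3 3 6 0 3
Double every second digit counting from the check-digit position (so the 1st, 3rd, 5th, ... of the partial from the right).
  doubled (with −9 where >9): 6 2 4 7 6 3 6 → sum 34
  kept as-is: 1 2 9 3 3 0 → sum 18
Total = 34 + 18 = 52.
Check digit = (10 − (52 mod 10)) mod 10 = 8.

8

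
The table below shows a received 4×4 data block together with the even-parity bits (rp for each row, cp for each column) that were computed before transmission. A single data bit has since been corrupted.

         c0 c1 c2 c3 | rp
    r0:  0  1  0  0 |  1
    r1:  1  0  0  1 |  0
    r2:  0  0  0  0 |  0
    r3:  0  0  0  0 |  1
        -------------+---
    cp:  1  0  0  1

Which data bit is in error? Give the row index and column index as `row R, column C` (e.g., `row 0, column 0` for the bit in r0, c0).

row 3, column 1

Recompute each row's even parity and compare to rp:
  r0: data parity 1, sent rp 1 → ok
  r1: data parity 0, sent rp 0 → ok
  r2: data parity 0, sent rp 0 → ok
  r3: data parity 0, sent rp 1 → mismatch
Recompute each column's even parity and compare to cp:
  c0: data parity 1, sent cp 1 → ok
  c1: data parity 1, sent cp 0 → mismatch
  c2: data parity 0, sent cp 0 → ok
  c3: data parity 1, sent cp 1 → ok
Exactly one row (r3) and one column (c1) fail → the flipped bit is at their intersection.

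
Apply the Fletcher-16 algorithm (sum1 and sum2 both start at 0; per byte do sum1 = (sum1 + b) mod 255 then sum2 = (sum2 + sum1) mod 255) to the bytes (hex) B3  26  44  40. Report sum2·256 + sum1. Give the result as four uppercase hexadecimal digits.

Running sums (mod 255):
  after byte 0 (B3): sum1=179, sum2=179
  after byte 1 (26): sum1=217, sum2=141
  after byte 2 (44): sum1=30, sum2=171
  after byte 3 (40): sum1=94, sum2=10
Checksum = sum2·256 + sum1 = 10·256 + 94 = 2654 = 0x0A5E.

0A5E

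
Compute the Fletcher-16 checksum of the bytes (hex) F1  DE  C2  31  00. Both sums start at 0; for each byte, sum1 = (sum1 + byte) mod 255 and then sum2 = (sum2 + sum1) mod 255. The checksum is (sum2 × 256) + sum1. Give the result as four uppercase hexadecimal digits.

DFC4

Running sums (mod 255):
  after byte 0 (F1): sum1=241, sum2=241
  after byte 1 (DE): sum1=208, sum2=194
  after byte 2 (C2): sum1=147, sum2=86
  after byte 3 (31): sum1=196, sum2=27
  after byte 4 (00): sum1=196, sum2=223
Checksum = sum2·256 + sum1 = 223·256 + 196 = 57284 = 0xDFC4.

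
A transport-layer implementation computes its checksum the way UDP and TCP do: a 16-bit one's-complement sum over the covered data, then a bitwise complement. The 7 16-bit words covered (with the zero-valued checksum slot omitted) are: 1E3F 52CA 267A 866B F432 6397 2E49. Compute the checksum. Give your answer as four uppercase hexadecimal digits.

One's-complement addition (fold any carry out of bit 15 back into bit 0):
  0x1E3F + 0x52CA = 0x07109
  0x7109 + 0x267A = 0x09783
  0x9783 + 0x866B = 0x11DEE → wrap carry → 0x1DEF
  0x1DEF + 0xF432 = 0x11221 → wrap carry → 0x1222
  0x1222 + 0x6397 = 0x075B9
  0x75B9 + 0x2E49 = 0x0A402
One's-complement sum = 0xA402.
Checksum = ~0xA402 & 0xFFFF = 0x5BFD.

5BFD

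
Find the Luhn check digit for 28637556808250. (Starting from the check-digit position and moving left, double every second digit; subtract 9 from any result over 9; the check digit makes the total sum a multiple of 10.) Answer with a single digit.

Partial digits right→left: 0 5 2 8 0 8 6 5 5 7 3 6 8 2
Double every second digit counting from the check-digit position (so the 1st, 3rd, 5th, ... of the partial from the right).
  doubled (with −9 where >9): 0 4 0 3 1 6 7 → sum 21
  kept as-is: 5 8 8 5 7 6 2 → sum 41
Total = 21 + 41 = 62.
Check digit = (10 − (62 mod 10)) mod 10 = 8.

8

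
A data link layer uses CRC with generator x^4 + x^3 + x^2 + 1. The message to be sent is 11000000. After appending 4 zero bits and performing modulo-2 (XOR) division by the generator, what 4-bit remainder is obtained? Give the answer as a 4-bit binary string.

0101

Append 4 zeros: 110000000000. Divide by 11101 (XOR where the leading bit is 1):
  pos 0: 11000 XOR 11101 = 00101
  pos 2: 10100 XOR 11101 = 01001
  pos 3: 10010 XOR 11101 = 01111
  pos 4: 11110 XOR 11101 = 00011
  pos 7: 11000 XOR 11101 = 00101
Remainder (last 4 bits) = 0101. This is the CRC / FCS.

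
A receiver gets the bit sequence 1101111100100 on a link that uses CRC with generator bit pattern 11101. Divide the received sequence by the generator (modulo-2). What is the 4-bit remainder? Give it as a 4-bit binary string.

0000

Modulo-2 division of 1101111100100 by 11101:
  pos 0: 11011 XOR 11101 = 00110
  pos 2: 11011 XOR 11101 = 00110
  pos 4: 11010 XOR 11101 = 00111
  pos 6: 11101 XOR 11101 = 00000
Remainder = 0000 (zero — the frame passes the CRC check).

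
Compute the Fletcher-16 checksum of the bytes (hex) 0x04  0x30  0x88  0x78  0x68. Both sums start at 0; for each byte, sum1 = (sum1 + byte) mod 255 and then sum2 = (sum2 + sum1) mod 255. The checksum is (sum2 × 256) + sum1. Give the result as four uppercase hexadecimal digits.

C79D

Running sums (mod 255):
  after byte 0 (0x04): sum1=4, sum2=4
  after byte 1 (0x30): sum1=52, sum2=56
  after byte 2 (0x88): sum1=188, sum2=244
  after byte 3 (0x78): sum1=53, sum2=42
  after byte 4 (0x68): sum1=157, sum2=199
Checksum = sum2·256 + sum1 = 199·256 + 157 = 51101 = 0xC79D.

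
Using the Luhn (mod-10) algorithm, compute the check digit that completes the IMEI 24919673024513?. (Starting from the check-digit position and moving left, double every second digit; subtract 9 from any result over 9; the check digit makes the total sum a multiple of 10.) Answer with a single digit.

Partial digits right→left: 3 1 5 4 2 0 3 7 6 9 1 9 4 2
Double every second digit counting from the check-digit position (so the 1st, 3rd, 5th, ... of the partial from the right).
  doubled (with −9 where >9): 6 1 4 6 3 2 8 → sum 30
  kept as-is: 1 4 0 7 9 9 2 → sum 32
Total = 30 + 32 = 62.
Check digit = (10 − (62 mod 10)) mod 10 = 8.

8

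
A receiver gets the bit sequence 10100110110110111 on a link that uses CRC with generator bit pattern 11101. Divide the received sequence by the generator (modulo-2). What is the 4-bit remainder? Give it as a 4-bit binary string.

1110

Modulo-2 division of 10100110110110111 by 11101:
  pos 0: 10100 XOR 11101 = 01001
  pos 1: 10011 XOR 11101 = 01110
  pos 2: 11101 XOR 11101 = 00000
  pos 8: 11011 XOR 11101 = 00110
  pos 10: 11001 XOR 11101 = 00100
  pos 12: 10011 XOR 11101 = 01110
Remainder = 1110 (nonzero — an error is detected).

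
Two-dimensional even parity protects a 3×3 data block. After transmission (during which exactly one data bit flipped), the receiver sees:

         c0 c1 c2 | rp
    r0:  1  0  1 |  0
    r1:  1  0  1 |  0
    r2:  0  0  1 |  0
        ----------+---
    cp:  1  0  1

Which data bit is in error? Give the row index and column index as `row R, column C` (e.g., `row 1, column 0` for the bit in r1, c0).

row 2, column 0

Recompute each row's even parity and compare to rp:
  r0: data parity 0, sent rp 0 → ok
  r1: data parity 0, sent rp 0 → ok
  r2: data parity 1, sent rp 0 → mismatch
Recompute each column's even parity and compare to cp:
  c0: data parity 0, sent cp 1 → mismatch
  c1: data parity 0, sent cp 0 → ok
  c2: data parity 1, sent cp 1 → ok
Exactly one row (r2) and one column (c0) fail → the flipped bit is at their intersection.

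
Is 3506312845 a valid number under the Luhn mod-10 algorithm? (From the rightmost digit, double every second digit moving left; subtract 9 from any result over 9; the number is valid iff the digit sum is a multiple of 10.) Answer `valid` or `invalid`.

invalid

From the right, keep odd positions and double even positions (subtract 9 from any doubled value over 9):
  doubled (positions 2,4,...): 8 4 6 0 6 → sum 24
  kept (positions 1,3,...): 5 8 1 6 5 → sum 25
Total = 49.
49 mod 10 = 9, so the number is invalid.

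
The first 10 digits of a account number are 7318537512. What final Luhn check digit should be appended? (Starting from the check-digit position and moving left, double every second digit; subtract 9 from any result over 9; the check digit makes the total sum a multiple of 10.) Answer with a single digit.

5

Partial digits right→left: 2 1 5 7 3 5 8 1 3 7
Double every second digit counting from the check-digit position (so the 1st, 3rd, 5th, ... of the partial from the right).
  doubled (with −9 where >9): 4 1 6 7 6 → sum 24
  kept as-is: 1 7 5 1 7 → sum 21
Total = 24 + 21 = 45.
Check digit = (10 − (45 mod 10)) mod 10 = 5.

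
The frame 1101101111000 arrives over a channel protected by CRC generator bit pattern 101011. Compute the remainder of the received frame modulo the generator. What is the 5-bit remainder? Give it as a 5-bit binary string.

00000

Modulo-2 division of 1101101111000 by 101011:
  pos 0: 110110 XOR 101011 = 011101
  pos 1: 111011 XOR 101011 = 010000
  pos 2: 100001 XOR 101011 = 001010
  pos 4: 101011 XOR 101011 = 000000
Remainder = 00000 (zero — the frame passes the CRC check).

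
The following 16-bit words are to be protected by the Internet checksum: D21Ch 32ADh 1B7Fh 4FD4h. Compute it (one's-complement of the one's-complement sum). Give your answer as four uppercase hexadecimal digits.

8FE2

One's-complement addition (fold any carry out of bit 15 back into bit 0):
  0xD21C + 0x32AD = 0x104C9 → wrap carry → 0x04CA
  0x04CA + 0x1B7F = 0x02049
  0x2049 + 0x4FD4 = 0x0701D
One's-complement sum = 0x701D.
Checksum = ~0x701D & 0xFFFF = 0x8FE2.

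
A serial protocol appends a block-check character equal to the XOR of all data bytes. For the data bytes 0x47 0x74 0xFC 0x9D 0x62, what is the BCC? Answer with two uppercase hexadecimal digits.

30

XOR the bytes together:
  start with 0x47
  0x47 ⊕ 0x74 = 0x33
  0x33 ⊕ 0xFC = 0xCF
  0xCF ⊕ 0x9D = 0x52
  0x52 ⊕ 0x62 = 0x30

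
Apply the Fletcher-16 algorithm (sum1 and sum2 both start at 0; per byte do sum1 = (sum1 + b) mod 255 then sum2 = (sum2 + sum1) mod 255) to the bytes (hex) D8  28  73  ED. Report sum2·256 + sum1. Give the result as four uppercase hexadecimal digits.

B062

Running sums (mod 255):
  after byte 0 (D8): sum1=216, sum2=216
  after byte 1 (28): sum1=1, sum2=217
  after byte 2 (73): sum1=116, sum2=78
  after byte 3 (ED): sum1=98, sum2=176
Checksum = sum2·256 + sum1 = 176·256 + 98 = 45154 = 0xB062.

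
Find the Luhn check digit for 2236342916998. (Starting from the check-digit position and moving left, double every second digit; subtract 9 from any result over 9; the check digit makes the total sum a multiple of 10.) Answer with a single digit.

Partial digits right→left: 8 9 9 6 1 9 2 4 3 6 3 2 2
Double every second digit counting from the check-digit position (so the 1st, 3rd, 5th, ... of the partial from the right).
  doubled (with −9 where >9): 7 9 2 4 6 6 4 → sum 38
  kept as-is: 9 6 9 4 6 2 → sum 36
Total = 38 + 36 = 74.
Check digit = (10 − (74 mod 10)) mod 10 = 6.

6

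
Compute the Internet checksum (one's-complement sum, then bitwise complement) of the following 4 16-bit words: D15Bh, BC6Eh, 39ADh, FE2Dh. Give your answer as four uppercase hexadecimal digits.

One's-complement addition (fold any carry out of bit 15 back into bit 0):
  0xD15B + 0xBC6E = 0x18DC9 → wrap carry → 0x8DCA
  0x8DCA + 0x39AD = 0x0C777
  0xC777 + 0xFE2D = 0x1C5A4 → wrap carry → 0xC5A5
One's-complement sum = 0xC5A5.
Checksum = ~0xC5A5 & 0xFFFF = 0x3A5A.

3A5A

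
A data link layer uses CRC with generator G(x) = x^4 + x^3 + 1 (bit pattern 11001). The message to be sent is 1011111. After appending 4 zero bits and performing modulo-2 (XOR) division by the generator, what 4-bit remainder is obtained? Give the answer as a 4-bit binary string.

Append 4 zeros: 10111110000. Divide by 11001 (XOR where the leading bit is 1):
  pos 0: 10111 XOR 11001 = 01110
  pos 1: 11101 XOR 11001 = 00100
  pos 3: 10010 XOR 11001 = 01011
  pos 4: 10110 XOR 11001 = 01111
  pos 5: 11110 XOR 11001 = 00111
Remainder (last 4 bits) = 1110. This is the CRC / FCS.

1110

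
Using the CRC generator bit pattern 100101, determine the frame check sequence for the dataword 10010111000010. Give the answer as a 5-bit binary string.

Append 5 zeros: 1001011100001000000. Divide by 100101 (XOR where the leading bit is 1):
  pos 0: 100101 XOR 100101 = 000000
  pos 6: 110000 XOR 100101 = 010101
  pos 7: 101011 XOR 100101 = 001110
  pos 9: 111000 XOR 100101 = 011101
  pos 10: 111010 XOR 100101 = 011111
  pos 11: 111110 XOR 100101 = 011011
  pos 12: 110110 XOR 100101 = 010011
  pos 13: 100110 XOR 100101 = 000011
Remainder (last 5 bits) = 00011. This is the CRC / FCS.

00011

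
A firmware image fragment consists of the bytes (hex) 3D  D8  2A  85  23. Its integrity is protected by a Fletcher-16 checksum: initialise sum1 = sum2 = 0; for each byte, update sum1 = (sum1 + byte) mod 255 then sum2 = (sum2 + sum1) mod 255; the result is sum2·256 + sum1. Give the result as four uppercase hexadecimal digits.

Running sums (mod 255):
  after byte 0 (3D): sum1=61, sum2=61
  after byte 1 (D8): sum1=22, sum2=83
  after byte 2 (2A): sum1=64, sum2=147
  after byte 3 (85): sum1=197, sum2=89
  after byte 4 (23): sum1=232, sum2=66
Checksum = sum2·256 + sum1 = 66·256 + 232 = 17128 = 0x42E8.

42E8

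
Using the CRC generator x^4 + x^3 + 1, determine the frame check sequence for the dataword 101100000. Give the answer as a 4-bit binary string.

1100

Append 4 zeros: 1011000000000. Divide by 11001 (XOR where the leading bit is 1):
  pos 0: 10110 XOR 11001 = 01111
  pos 1: 11110 XOR 11001 = 00111
  pos 3: 11100 XOR 11001 = 00101
  pos 5: 10100 XOR 11001 = 01101
  pos 6: 11010 XOR 11001 = 00011
Remainder (last 4 bits) = 1100. This is the CRC / FCS.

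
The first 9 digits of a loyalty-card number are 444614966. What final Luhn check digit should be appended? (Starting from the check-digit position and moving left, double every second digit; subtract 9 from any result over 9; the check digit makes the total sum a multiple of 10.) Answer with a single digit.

0

Partial digits right→left: 6 6 9 4 1 6 4 4 4
Double every second digit counting from the check-digit position (so the 1st, 3rd, 5th, ... of the partial from the right).
  doubled (with −9 where >9): 3 9 2 8 8 → sum 30
  kept as-is: 6 4 6 4 → sum 20
Total = 30 + 20 = 50.
Check digit = (10 − (50 mod 10)) mod 10 = 0.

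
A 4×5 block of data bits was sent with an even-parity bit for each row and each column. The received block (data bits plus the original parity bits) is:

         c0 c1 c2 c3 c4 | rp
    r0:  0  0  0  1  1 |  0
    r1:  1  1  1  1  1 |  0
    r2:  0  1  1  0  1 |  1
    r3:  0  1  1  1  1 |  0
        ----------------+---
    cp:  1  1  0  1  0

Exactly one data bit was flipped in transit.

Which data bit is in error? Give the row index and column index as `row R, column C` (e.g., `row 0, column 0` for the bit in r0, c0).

row 1, column 2

Recompute each row's even parity and compare to rp:
  r0: data parity 0, sent rp 0 → ok
  r1: data parity 1, sent rp 0 → mismatch
  r2: data parity 1, sent rp 1 → ok
  r3: data parity 0, sent rp 0 → ok
Recompute each column's even parity and compare to cp:
  c0: data parity 1, sent cp 1 → ok
  c1: data parity 1, sent cp 1 → ok
  c2: data parity 1, sent cp 0 → mismatch
  c3: data parity 1, sent cp 1 → ok
  c4: data parity 0, sent cp 0 → ok
Exactly one row (r1) and one column (c2) fail → the flipped bit is at their intersection.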